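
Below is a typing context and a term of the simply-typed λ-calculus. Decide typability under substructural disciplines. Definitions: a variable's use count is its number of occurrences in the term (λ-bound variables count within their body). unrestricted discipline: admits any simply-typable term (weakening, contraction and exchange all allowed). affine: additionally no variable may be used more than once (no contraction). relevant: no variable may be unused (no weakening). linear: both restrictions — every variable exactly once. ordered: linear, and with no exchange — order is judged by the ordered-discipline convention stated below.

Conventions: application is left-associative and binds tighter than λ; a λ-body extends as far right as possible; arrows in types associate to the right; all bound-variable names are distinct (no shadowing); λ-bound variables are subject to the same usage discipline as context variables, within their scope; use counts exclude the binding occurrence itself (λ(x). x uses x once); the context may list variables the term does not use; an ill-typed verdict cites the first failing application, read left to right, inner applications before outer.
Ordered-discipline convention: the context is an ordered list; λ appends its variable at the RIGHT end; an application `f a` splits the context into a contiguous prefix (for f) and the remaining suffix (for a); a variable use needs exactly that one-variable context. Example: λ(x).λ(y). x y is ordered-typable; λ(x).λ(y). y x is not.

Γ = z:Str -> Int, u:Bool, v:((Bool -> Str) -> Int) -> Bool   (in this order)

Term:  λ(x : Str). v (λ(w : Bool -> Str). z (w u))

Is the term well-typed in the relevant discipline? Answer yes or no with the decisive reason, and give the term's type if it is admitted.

no — needs weakening: x unused
variable uses: z ×1, u ×1, v ×1, x [bound] ×0, w [bound] ×1
left-to-right use order: v, z, w, u
typing: the term checks, with type Str -> Bool
across the five disciplines: ordered ✗, linear ✗, affine ✓, relevant ✗, unrestricted ✓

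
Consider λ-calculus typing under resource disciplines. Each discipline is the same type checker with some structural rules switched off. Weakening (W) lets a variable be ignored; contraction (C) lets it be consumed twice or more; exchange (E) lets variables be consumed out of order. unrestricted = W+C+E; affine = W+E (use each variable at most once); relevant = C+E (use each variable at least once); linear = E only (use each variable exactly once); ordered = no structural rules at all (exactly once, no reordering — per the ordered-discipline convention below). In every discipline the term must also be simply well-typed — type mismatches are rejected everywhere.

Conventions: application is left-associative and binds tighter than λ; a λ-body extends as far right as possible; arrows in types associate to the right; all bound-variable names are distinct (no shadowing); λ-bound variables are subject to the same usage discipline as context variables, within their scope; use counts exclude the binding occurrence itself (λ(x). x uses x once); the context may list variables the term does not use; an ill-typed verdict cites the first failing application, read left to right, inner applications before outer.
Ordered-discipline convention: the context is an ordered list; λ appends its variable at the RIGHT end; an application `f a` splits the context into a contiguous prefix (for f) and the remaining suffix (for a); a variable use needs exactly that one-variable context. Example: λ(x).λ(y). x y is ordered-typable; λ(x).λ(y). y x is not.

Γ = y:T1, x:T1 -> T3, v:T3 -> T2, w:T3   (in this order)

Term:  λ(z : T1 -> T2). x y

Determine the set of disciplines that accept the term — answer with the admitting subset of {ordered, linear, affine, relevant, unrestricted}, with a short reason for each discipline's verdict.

accepted by: affine, unrestricted
variable uses: y=1, x=1, v=0, w=0, z (bound)=0
order of uses: x, y
typing: ✓ — (T1 -> T2) -> T3
ordered ✗ (needs weakening: v, w, z unused)
linear ✗ (needs weakening: v, w, z unused)
affine ✓ (y, x, v, w, z: no repeats, contraction unneeded)
relevant ✗ (needs weakening: v, w, z unused)
unrestricted ✓ (typability at (T1 -> T2) -> T3 is all that's needed)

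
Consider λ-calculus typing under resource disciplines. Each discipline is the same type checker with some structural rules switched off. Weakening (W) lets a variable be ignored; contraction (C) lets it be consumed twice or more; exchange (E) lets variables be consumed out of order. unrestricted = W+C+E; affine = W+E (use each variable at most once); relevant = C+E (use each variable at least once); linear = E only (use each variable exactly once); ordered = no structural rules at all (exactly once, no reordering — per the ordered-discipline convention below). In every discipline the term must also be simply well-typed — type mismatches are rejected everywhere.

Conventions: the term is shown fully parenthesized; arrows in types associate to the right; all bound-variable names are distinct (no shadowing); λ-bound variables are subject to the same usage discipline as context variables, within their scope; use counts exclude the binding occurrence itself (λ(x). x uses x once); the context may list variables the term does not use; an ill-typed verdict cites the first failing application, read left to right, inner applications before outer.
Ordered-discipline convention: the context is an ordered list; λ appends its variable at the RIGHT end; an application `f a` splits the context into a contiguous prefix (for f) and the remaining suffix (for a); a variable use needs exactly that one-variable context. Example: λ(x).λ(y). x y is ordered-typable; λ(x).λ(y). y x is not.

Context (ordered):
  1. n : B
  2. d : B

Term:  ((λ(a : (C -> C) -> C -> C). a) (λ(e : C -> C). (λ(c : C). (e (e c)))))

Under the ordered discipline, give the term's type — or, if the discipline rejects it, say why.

not well-typed under ordered — repeated use of e ×2; n, d left unused
counts: n: 0×; d: 0×; a (λ-bound): 1×; e (λ-bound): 2×; c (λ-bound): 1×
uses in reading order: a, e, e, c
typing: ✓ — (C -> C) -> C -> C
summary: ordered ✗; linear ✗; affine ✗; relevant ✗; unrestricted ✓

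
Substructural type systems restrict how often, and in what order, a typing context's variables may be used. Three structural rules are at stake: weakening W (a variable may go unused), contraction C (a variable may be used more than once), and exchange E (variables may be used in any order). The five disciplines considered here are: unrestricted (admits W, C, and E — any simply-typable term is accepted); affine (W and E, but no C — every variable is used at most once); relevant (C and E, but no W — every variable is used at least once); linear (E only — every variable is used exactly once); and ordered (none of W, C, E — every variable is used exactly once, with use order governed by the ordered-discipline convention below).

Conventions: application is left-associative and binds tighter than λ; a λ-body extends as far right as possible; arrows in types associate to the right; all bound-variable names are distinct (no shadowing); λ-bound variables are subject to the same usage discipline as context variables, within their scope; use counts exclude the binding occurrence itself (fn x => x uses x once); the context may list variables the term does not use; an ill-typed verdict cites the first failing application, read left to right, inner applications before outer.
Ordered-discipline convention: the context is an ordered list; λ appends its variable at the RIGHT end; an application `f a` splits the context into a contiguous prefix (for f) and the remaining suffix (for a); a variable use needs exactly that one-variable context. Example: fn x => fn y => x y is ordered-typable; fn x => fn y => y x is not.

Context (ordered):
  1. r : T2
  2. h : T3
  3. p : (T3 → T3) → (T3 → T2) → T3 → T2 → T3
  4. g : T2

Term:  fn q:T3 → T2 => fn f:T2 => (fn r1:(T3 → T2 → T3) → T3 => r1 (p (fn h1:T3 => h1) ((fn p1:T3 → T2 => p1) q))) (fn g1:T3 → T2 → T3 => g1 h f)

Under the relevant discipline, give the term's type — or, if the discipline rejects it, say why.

not well-typed under relevant — r, g never used (weakening)
usage: r ×0; h ×1; p ×1; g ×0; q (bound) ×1; f (bound) ×1; r1 (bound) ×1; h1 (bound) ×1; p1 (bound) ×1; g1 (bound) ×1
order of uses: r1, p, h1, p1, q, g1, h, f
typing: well-typed — term : (T3 → T2) → T2 → T3
per-discipline verdicts: ordered ✗; linear ✗; affine ✓; relevant ✗; unrestricted ✓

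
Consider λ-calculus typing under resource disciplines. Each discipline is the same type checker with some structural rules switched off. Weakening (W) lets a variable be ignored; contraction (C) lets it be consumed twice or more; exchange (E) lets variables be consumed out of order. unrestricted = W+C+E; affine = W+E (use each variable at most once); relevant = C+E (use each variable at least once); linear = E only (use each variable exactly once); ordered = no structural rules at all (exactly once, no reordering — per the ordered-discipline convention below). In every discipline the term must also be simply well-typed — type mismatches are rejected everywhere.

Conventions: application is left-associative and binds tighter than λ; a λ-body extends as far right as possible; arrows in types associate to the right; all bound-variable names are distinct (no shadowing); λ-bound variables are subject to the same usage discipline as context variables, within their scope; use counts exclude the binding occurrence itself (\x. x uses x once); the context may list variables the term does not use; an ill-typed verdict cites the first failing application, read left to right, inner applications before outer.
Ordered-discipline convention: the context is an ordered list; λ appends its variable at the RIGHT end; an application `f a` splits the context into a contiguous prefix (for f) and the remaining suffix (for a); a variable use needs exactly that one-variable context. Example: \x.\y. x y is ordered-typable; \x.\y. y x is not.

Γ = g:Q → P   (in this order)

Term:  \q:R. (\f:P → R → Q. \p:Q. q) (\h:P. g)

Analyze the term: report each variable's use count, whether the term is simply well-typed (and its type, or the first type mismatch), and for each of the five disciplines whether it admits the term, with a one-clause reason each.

variable uses: g=1; q (λ-bound)=1; f (λ-bound)=0; p (λ-bound)=0; h (λ-bound)=0
uses in reading order: q, g
typing: ill-typed: an application expects P → R → Q but receives P → Q → P
ordered: ✗ — fails simple typing
linear: ✗ — a type mismatch blocks all five
affine: ✗ — the type mismatch rejects it
relevant: ✗ — not simply typable
unrestricted: ✗ — fails simple typing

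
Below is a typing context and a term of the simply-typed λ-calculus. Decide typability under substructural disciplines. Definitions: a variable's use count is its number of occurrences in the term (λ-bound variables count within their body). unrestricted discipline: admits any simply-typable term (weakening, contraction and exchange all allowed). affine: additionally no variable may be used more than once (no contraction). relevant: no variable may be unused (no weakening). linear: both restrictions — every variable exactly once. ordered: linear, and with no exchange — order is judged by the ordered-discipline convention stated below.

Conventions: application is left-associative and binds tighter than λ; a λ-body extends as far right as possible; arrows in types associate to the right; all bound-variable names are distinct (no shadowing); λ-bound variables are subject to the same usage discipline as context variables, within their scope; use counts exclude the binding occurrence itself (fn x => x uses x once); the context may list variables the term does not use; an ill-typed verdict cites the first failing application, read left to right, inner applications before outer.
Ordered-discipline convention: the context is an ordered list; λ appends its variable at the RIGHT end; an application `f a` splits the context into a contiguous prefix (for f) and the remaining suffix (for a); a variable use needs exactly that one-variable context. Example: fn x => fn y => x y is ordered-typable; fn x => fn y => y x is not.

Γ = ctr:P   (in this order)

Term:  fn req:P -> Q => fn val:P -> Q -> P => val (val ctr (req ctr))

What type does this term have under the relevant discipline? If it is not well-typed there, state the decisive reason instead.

term : (P -> Q) -> (P -> Q -> P) -> Q -> P
usage: ctr ×2, req (bound) ×1, val (bound) ×2
order of uses: val, val, ctr, req, ctr
typing: well-typed — term : (P -> Q) -> (P -> Q -> P) -> Q -> P
summary: ordered ✗ | linear ✗ | affine ✗ | relevant ✓ | unrestricted ✓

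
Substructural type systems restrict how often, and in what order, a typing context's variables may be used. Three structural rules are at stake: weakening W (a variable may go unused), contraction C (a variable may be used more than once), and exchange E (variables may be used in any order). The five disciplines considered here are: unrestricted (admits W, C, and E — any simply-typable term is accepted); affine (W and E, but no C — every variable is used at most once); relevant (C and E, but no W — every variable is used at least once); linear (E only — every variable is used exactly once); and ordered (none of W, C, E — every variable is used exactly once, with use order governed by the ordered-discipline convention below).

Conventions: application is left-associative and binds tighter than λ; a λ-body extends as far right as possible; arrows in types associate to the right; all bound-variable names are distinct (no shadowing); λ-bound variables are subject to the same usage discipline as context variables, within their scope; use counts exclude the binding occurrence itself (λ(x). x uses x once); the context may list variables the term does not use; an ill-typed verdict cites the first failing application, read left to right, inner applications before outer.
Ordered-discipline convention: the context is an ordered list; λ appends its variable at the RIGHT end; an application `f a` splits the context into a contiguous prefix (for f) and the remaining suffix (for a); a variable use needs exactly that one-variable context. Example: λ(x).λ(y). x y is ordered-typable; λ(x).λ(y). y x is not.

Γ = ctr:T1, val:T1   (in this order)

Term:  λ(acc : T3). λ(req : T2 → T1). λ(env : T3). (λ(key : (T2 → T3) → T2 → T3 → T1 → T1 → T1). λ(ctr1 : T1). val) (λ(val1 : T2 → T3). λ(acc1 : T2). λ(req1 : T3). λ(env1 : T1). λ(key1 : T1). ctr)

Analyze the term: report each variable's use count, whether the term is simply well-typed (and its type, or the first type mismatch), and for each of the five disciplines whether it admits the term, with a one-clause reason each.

usage: ctr ×1, val ×1, acc (bound) ×0, req (bound) ×0, env (bound) ×0, key (bound) ×0, ctr1 (bound) ×0, val1 (bound) ×0, acc1 (bound) ×0, req1 (bound) ×0, env1 (bound) ×0, key1 (bound) ×0
uses in reading order: val, ctr
typing: the term checks, with type T3 → (T2 → T1) → T3 → T1 → T1
ordered: ✗ — acc, req, env, key, ctr1, val1, acc1, req1, env1, key1 never used (weakening)
linear: ✗ — acc, req, env, key, ctr1, val1, acc1, req1, env1, key1 never used (weakening)
affine: ✓ — none of ctr, val, acc, req, env, key, ctr1, val1, acc1, req1, env1, key1 used more than once
relevant: ✗ — acc, req, env, key, ctr1, val1, acc1, req1, env1, key1 never used (weakening)
unrestricted: ✓ — typability at T3 → (T2 → T1) → T3 → T1 → T1 is all that's needed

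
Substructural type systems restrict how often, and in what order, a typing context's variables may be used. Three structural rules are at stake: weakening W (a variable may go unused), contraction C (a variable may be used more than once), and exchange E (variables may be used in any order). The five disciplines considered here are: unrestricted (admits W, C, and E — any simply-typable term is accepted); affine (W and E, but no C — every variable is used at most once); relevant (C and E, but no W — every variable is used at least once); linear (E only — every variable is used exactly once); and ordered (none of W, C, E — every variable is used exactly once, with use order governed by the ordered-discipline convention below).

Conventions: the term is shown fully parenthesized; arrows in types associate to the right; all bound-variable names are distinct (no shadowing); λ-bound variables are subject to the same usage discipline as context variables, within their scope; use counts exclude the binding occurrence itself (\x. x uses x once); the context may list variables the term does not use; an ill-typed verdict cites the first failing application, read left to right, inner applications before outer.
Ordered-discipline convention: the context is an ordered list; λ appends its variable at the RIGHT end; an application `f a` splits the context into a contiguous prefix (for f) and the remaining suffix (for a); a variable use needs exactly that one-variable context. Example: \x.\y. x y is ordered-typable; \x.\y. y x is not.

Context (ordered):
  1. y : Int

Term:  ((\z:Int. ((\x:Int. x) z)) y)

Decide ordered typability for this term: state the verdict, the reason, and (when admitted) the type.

yes — single-use (y, z, x), ordered derivation ok; term : Int
counts: y: 1×; z (bound): 1×; x (bound): 1×
order of uses: x, z, y
typing: well-typed at Int
per-discipline verdicts: ordered ✓ | linear ✓ | affine ✓ | relevant ✓ | unrestricted ✓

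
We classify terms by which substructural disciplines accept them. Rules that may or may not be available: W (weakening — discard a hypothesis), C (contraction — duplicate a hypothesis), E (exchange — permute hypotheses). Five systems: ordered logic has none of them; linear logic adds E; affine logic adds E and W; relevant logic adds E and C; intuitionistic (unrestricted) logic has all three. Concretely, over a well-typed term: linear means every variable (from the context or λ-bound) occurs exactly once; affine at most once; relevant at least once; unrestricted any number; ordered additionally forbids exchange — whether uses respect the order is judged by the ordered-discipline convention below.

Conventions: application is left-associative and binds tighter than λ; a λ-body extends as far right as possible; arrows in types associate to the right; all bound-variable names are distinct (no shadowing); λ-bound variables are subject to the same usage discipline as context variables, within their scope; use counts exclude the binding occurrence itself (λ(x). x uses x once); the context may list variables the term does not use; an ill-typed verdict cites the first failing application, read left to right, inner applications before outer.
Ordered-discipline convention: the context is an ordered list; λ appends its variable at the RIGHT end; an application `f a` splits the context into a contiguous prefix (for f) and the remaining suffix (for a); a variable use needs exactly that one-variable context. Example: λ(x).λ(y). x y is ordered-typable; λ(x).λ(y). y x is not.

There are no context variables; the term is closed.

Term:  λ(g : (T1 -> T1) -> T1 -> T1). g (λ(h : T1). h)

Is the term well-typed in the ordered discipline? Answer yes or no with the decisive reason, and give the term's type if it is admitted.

yes — one use each (g, h); ordered split holds; term : ((T1 -> T1) -> T1 -> T1) -> T1 -> T1
counts: g (bound) ×1; h (bound) ×1
uses in reading order: g, h
typing: well-typed at ((T1 -> T1) -> T1 -> T1) -> T1 -> T1
across the five disciplines: ordered ✓ | linear ✓ | affine ✓ | relevant ✓ | unrestricted ✓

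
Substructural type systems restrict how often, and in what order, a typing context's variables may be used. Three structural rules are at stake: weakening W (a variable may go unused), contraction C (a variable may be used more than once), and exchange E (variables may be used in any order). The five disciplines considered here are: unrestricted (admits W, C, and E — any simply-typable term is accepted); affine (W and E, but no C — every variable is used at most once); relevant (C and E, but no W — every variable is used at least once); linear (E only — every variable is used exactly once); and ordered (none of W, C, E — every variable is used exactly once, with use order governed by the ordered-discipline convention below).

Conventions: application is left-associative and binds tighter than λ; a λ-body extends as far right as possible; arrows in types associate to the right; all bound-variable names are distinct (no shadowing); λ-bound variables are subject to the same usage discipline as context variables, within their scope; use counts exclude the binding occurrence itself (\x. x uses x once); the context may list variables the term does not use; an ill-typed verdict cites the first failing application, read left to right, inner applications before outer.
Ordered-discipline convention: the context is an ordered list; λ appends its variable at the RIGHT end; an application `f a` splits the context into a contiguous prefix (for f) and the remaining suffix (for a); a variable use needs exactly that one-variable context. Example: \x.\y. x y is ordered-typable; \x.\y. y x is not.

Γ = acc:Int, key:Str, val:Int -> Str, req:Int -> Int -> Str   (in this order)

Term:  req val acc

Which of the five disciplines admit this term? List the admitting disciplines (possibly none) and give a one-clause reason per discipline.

admitted by: none
variable uses: acc ×1; key ×0; val ×1; req ×1
uses in reading order: req, val, acc
typing: ill-typed: a function awaiting Int gets Int -> Str
ordered: ✗ — the type mismatch rejects it
linear: ✗ — not simply typable
affine: ✗ — fails simple typing
relevant: ✗ — a type mismatch blocks all five
unrestricted: ✗ — the type mismatch rejects it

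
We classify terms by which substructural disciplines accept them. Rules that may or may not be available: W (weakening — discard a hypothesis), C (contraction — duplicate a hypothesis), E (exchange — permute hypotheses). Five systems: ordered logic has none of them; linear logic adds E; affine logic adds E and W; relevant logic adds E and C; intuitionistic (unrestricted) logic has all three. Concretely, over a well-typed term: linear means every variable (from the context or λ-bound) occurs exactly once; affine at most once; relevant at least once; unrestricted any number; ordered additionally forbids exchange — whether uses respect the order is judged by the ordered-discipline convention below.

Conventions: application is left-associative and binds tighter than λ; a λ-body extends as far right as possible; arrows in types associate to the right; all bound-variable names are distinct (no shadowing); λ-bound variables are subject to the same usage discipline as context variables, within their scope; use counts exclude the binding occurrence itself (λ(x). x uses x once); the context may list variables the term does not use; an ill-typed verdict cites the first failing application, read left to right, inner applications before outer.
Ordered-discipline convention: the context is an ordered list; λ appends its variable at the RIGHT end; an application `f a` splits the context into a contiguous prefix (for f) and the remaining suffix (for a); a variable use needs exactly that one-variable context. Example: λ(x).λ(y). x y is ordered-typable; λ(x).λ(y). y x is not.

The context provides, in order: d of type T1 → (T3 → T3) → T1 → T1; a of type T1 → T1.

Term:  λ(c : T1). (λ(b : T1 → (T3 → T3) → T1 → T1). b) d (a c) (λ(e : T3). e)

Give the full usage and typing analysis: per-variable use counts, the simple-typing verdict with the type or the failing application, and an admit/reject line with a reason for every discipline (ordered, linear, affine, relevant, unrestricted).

counts: d ×1; a ×1; c [bound] ×1; b [bound] ×1; e [bound] ×1
uses in reading order: b, d, a, c, e
typing: well-typed at T1 → T1 → T1
ordered: ✓ — d, a, c, b, e once each; derivable with no W/C/E
linear: ✓ — d, a, c, b, e: one use apiece
affine: ✓ — none of d, a, c, b, e used more than once
relevant: ✓ — every one of d, a, c, b, e appears
unrestricted: ✓ — typability at T1 → T1 → T1 is all that's needed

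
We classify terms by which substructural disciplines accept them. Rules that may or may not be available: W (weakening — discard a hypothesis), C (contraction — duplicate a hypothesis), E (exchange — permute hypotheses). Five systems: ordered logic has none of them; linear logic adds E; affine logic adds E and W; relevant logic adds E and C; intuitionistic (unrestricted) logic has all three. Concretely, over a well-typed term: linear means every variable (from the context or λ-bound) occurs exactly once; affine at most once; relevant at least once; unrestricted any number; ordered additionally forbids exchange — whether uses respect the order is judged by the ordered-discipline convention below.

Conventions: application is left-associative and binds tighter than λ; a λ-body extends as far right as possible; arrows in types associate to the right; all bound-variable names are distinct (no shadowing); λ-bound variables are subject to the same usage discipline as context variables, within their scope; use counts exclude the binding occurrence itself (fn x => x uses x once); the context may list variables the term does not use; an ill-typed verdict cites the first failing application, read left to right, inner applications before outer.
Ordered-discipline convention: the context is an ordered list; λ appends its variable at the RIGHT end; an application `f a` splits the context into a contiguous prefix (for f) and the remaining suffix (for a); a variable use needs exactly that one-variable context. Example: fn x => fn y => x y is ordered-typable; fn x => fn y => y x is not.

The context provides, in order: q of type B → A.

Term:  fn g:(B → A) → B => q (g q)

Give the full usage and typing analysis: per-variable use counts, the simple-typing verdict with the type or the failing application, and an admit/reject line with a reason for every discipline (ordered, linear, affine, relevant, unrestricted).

usage: q: 2; g (λ-bound): 1
left-to-right use order: q, g, q
typing: the term checks, with type ((B → A) → B) → A
ordered: ✗, repeated use of q ×2
linear: ✗, repeated use of q ×2
affine: ✗, repeated use of q ×2
relevant: ✓, at least one use each (q, g)
unrestricted: ✓, simply typable at ((B → A) → B) → A; W, C, E all held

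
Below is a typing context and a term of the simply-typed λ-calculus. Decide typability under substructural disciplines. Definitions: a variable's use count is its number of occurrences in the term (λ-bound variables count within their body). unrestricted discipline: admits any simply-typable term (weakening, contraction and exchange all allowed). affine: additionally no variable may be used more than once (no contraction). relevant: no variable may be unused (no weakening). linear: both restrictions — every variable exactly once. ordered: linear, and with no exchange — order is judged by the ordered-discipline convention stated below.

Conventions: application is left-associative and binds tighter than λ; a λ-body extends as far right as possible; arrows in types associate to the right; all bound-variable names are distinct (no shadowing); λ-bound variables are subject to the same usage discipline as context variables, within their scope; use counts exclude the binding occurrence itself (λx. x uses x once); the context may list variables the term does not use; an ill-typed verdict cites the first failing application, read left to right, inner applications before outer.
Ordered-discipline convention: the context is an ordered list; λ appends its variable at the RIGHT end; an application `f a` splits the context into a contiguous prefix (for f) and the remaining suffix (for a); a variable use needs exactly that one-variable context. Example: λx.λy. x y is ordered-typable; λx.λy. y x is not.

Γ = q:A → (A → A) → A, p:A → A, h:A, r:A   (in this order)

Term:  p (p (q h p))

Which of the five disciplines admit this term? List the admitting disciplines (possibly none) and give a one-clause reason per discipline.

admitted in: unrestricted
counts: q ×1, p ×3, h ×1, r ×0
order of uses: p, p, q, h, p
typing: well-typed — term : A
ordered ✗ (repeated use of p ×3; r left unused)
linear ✗ (repeated use of p ×3; r left unused)
affine ✗ (repeated use of p ×3)
relevant ✗ (r left unused)
unrestricted ✓ (type-checks (A) and nothing is barred)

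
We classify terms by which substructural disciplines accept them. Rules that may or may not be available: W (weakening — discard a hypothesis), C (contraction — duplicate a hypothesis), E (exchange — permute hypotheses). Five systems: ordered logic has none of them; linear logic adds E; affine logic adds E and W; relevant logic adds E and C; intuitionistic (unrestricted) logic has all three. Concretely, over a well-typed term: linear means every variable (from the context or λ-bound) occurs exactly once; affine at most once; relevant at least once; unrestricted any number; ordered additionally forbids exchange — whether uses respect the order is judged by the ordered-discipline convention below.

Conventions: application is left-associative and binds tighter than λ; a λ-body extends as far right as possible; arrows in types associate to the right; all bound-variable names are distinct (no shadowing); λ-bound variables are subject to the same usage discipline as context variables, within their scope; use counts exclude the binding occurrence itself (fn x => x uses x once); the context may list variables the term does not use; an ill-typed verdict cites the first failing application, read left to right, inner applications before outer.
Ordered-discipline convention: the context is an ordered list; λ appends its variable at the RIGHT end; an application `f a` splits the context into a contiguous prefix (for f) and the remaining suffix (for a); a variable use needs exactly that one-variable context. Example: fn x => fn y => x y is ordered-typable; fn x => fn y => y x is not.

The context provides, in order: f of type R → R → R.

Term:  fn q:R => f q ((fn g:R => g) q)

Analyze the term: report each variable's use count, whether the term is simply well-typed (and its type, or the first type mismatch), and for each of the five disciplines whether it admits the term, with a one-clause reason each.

counts: f: 1×; q (λ-bound): 2×; g (λ-bound): 1×
uses in reading order: f, q, g, q
typing: the term checks, with type R → R
ordered: ✗, uses contraction: q ×2
linear: ✗, uses contraction: q ×2
affine: ✗, uses contraction: q ×2
relevant: ✓, none of f, q, g goes unused
unrestricted: ✓, simply typable at R → R; W, C, E all held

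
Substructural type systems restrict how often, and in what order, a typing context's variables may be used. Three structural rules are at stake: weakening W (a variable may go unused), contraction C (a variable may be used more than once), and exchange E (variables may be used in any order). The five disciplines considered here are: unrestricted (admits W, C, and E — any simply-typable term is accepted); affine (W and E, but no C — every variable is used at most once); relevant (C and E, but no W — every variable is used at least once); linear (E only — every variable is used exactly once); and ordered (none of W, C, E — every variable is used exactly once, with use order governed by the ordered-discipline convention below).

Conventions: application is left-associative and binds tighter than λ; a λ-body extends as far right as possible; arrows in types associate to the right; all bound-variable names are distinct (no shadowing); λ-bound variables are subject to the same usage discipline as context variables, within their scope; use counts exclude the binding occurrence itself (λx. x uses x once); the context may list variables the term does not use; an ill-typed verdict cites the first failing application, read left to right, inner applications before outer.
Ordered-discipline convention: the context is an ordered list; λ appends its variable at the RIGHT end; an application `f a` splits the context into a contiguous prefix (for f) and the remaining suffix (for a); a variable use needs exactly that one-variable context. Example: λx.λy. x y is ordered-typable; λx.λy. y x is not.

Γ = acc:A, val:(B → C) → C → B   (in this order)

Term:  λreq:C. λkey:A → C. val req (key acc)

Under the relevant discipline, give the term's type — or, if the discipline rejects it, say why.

not well-typed under relevant — a type mismatch blocks all five
use counts: acc: 1, val: 1, req (bound): 1, key (bound): 1
uses in reading order: val, req, key, acc
typing: ill-typed: a function awaiting B → C gets C
across the five disciplines: ordered ✗ | linear ✗ | affine ✗ | relevant ✗ | unrestricted ✗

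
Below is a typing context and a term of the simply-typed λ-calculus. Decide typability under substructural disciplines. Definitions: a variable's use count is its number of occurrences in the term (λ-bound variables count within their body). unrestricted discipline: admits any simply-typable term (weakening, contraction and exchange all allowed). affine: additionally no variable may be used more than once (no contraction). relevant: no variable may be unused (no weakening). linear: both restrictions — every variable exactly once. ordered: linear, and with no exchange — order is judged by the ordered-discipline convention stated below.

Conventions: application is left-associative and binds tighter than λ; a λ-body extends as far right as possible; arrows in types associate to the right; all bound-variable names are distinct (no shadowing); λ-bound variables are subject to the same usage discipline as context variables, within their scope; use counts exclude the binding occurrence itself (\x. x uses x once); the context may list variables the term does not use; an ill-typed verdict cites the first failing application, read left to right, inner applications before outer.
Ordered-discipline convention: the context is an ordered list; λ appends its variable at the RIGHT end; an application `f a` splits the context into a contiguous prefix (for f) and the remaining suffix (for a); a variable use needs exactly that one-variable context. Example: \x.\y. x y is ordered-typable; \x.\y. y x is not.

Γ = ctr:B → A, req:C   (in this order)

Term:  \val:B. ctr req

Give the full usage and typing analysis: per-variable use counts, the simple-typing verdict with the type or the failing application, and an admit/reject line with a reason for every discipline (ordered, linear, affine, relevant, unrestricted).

use counts: ctr=1, req=1, val (λ-bound)=0
use order (left to right): ctr, req
typing: ill-typed: argument of type C where B is required
ordered: ✗, fails simple typing
linear: ✗, a type mismatch blocks all five
affine: ✗, the type mismatch rejects it
relevant: ✗, not simply typable
unrestricted: ✗, fails simple typing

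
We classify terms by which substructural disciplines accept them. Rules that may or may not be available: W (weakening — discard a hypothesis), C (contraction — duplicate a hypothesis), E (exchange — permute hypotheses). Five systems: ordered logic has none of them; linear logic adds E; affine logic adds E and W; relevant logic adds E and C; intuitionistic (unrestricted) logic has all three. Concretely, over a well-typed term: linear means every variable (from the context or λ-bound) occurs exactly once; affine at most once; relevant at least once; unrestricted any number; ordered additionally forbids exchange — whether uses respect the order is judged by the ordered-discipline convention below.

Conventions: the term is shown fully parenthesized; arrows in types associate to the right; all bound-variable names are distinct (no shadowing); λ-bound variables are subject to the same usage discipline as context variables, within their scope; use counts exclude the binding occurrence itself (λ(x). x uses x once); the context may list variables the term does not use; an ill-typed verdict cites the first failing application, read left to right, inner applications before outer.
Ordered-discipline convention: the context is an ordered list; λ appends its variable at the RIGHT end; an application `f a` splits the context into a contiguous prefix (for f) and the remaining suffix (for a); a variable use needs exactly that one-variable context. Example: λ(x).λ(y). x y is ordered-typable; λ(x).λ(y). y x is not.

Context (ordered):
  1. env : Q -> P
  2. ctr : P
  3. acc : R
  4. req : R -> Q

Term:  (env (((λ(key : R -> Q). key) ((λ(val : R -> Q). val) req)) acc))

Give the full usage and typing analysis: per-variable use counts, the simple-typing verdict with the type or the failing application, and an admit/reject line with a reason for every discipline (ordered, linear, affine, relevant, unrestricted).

usage: env ×1, ctr ×0, acc ×1, req ×1, key (bound) ×1, val (bound) ×1
use order (left to right): env, key, val, req, acc
typing: well-typed at P
ordered: ✗, ctr left unused
linear: ✗, ctr left unused
affine: ✓, none of env, ctr, acc, req, key, val used more than once
relevant: ✗, ctr left unused
unrestricted: ✓, well-typed at P; no restrictions here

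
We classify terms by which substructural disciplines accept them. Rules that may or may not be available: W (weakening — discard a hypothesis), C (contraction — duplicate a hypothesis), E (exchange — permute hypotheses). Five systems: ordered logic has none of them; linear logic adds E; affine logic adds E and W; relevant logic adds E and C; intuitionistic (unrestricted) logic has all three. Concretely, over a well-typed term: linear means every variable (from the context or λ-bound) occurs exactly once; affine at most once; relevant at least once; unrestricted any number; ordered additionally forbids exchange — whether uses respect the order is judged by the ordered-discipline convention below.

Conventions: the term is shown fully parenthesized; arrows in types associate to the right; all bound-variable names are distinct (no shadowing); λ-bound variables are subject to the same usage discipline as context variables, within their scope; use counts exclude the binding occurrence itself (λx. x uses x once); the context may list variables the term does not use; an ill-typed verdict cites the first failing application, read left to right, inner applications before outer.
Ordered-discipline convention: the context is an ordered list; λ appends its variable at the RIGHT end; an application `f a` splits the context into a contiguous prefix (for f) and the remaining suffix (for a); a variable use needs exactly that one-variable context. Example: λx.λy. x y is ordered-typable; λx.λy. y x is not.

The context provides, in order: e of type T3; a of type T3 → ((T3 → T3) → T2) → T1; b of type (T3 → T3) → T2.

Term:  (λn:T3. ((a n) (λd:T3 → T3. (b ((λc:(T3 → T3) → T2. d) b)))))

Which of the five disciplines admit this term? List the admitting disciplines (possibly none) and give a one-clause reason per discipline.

admitted in: unrestricted
usage: e: 0×; a: 1×; b: 2×; n (λ-bound): 1×; d (λ-bound): 1×; c (λ-bound): 0×
left-to-right use order: a, n, b, d, b
typing: ✓ — T3 → T1
ordered: ✗ — needs contraction — b ×2; needs weakening: e, c unused
linear: ✗ — needs contraction — b ×2; needs weakening: e, c unused
affine: ✗ — needs contraction — b ×2
relevant: ✗ — needs weakening: e, c unused
unrestricted: ✓ — typability at T3 → T1 is all that's needed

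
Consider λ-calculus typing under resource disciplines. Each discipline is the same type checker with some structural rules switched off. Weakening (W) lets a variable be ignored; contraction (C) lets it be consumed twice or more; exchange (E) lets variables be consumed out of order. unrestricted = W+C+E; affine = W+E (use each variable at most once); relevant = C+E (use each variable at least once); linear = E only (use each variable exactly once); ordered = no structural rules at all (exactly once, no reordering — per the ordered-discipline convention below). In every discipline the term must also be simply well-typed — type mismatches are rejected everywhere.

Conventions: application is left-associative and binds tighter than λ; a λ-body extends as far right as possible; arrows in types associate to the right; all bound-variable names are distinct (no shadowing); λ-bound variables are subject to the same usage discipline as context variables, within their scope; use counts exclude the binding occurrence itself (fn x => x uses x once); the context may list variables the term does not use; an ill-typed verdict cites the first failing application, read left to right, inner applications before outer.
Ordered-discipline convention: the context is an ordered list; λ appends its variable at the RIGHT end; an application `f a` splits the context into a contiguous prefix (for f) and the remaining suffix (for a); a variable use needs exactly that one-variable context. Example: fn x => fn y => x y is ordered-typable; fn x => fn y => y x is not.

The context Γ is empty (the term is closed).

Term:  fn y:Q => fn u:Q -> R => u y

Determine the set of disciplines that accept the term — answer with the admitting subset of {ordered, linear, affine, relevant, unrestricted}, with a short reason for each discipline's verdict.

admitting disciplines: linear, affine, relevant, unrestricted
variable uses: y (bound)=1, u (bound)=1
left-to-right use order: u, y
typing: ✓ — Q -> (Q -> R) -> R
ordered: ✗, needs exchange: uses follow u, y
linear: ✓, y, u: one use apiece
affine: ✓, at most one use each (y, u)
relevant: ✓, none of y, u goes unused
unrestricted: ✓, simply typable at Q -> (Q -> R) -> R; W, C, E all held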